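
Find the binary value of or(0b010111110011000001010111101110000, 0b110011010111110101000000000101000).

OR bit by bit (1 where either bit is 1):
  010111110011000001010111101110000
| 110011010111110101000000000101000
= 110111110111110101010111101111000

0b110111110111110101010111101111000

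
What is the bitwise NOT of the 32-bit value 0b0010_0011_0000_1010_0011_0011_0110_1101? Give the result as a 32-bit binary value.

0b11011100111101011100110010010010

Invert each bit: 00100011000010100011001101101101 → 11011100111101011100110010010010.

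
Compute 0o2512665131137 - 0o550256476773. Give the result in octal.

Subtract column by column in base 8:
  7-3 → 4
  3-7 → 4 (borrow)
  1-7-1 → 1 (borrow)
  1-6-1 → 2 (borrow)
  3-7-1 → 3 (borrow)
  1-4-1 → 4 (borrow)
  5-6-1 → 6 (borrow)
  6-5-1 → 0
  6-2 → 4
  2-0 → 2
  1-5 → 4 (borrow)
  5-5-1 → 7 (borrow)
  2-0-1 → 1

0o1742406432144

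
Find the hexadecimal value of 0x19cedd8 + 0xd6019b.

0x272ef73

Add column by column in base 16, right to left:
  8+b = 3 carry 1
  d+9+1 = 7 carry 1
  d+1+1 = f
  e+0 = e
  c+6 = 2 carry 1
  9+d+1 = 7 carry 1
  1+0+1 = 2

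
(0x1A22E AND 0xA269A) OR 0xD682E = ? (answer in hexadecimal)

0x1A22E AND 0xA269A = 0x0220A.
Then OR with 0xD682E.

0xD6A2E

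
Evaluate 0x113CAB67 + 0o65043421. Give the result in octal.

0x113CAB67 = 0o2117125547 in octal.
Add column by column in base 8, right to left:
  7+1 = 0 carry 1
  4+2+1 = 7
  5+4 = 1 carry 1
  5+3+1 = 1 carry 1
  2+4+1 = 7
  1+0 = 1
  7+5 = 4 carry 1
  1+6+1 = 0 carry 1
  1+0+1 = 2
  2+0 = 2

0o2204171170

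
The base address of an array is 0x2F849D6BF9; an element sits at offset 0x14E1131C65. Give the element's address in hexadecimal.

0x4465B0885E

Add column by column in base 16, right to left:
  9+5 = E
  F+6 = 5 carry 1
  B+C+1 = 8 carry 1
  6+1+1 = 8
  D+3 = 0 carry 1
  9+1+1 = B
  4+1 = 5
  8+E = 6 carry 1
  F+4+1 = 4 carry 1
  2+1+1 = 4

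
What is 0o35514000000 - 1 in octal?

0o35513777777

The trailing 6 digits are 0, so subtracting 1 borrows through: they become 7 and the next digit up decrements.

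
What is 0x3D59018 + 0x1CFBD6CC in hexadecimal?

0x20D166E4

Add column by column in base 16, right to left:
  8+C = 4 carry 1
  1+C+1 = E
  0+6 = 6
  9+D = 6 carry 1
  5+B+1 = 1 carry 1
  D+F+1 = D carry 1
  3+C+1 = 0 carry 1
  0+1+1 = 2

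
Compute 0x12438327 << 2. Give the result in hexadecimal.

2 bits is not a whole number of base-16 digits; in binary: 10010010000111000001100100111 << 2 = 1001001000011100000110010011100.

0x490e0c9c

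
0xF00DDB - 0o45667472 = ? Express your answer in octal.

0xF00DDB = 0o74006733 in octal.
Subtract column by column in base 8:
  3-2 → 1
  3-7 → 4 (borrow)
  7-4-1 → 2
  6-7 → 7 (borrow)
  0-6-1 → 1 (borrow)
  0-6-1 → 1 (borrow)
  4-5-1 → 6 (borrow)
  7-4-1 → 2

0o26117241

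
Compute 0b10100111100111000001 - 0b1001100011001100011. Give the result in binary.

Subtract column by column in base 2:
  1-1 → 0
  0-1 → 1 (borrow)
  0-0-1 → 1 (borrow)
  0-0-1 → 1 (borrow)
  0-0-1 → 1 (borrow)
  0-1-1 → 0 (borrow)
  1-1-1 → 1 (borrow)
  1-0-1 → 0
  1-0 → 1
  0-1 → 1 (borrow)
  0-1-1 → 0 (borrow)
  1-0-1 → 0
  1-0 → 1
  1-0 → 1
  1-1 → 0
  0-1 → 1 (borrow)
  0-0-1 → 1 (borrow)
  1-0-1 → 0
  0-1 → 1 (borrow)
  1-0-1 → 0

0b1011011001101011110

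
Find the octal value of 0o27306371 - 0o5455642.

0o21630527

Subtract column by column in base 8:
  1-2 → 7 (borrow)
  7-4-1 → 2
  3-6 → 5 (borrow)
  6-5-1 → 0
  0-5 → 3 (borrow)
  3-4-1 → 6 (borrow)
  7-5-1 → 1
  2-0 → 2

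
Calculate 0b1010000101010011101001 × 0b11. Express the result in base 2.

Multiply each base-2 digit by 3, carrying:
  1×3 = 3 → write 1 carry 1
  0×3+1 = 1 → write 1
  0×3 = 0 → write 0
  1×3 = 3 → write 1 carry 1
  0×3+1 = 1 → write 1
  1×3 = 3 → write 1 carry 1
  1×3+1 = 4 → write 0 carry 2
  1×3+2 = 5 → write 1 carry 2
  0×3+2 = 2 → write 0 carry 1
  0×3+1 = 1 → write 1
  1×3 = 3 → write 1 carry 1
  0×3+1 = 1 → write 1
  1×3 = 3 → write 1 carry 1
  0×3+1 = 1 → write 1
  1×3 = 3 → write 1 carry 1
  0×3+1 = 1 → write 1
  0×3 = 0 → write 0
  0×3 = 0 → write 0
  0×3 = 0 → write 0
  1×3 = 3 → write 1 carry 1
  0×3+1 = 1 → write 1
  1×3 = 3 → write 1 carry 1
  remaining carry: 1

0b11110001111111010111011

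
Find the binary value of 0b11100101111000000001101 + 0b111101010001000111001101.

0b1011010000000000111011010

Add column by column in base 2, right to left:
  1+1 = 0 carry 1
  0+0+1 = 1
  1+1 = 0 carry 1
  1+1+1 = 1 carry 1
  0+0+1 = 1
  0+0 = 0
  0+1 = 1
  0+1 = 1
  0+1 = 1
  0+0 = 0
  0+0 = 0
  0+0 = 0
  1+1 = 0 carry 1
  1+0+1 = 0 carry 1
  1+0+1 = 0 carry 1
  1+0+1 = 0 carry 1
  0+1+1 = 0 carry 1
  1+0+1 = 0 carry 1
  0+1+1 = 0 carry 1
  0+0+1 = 1
  1+1 = 0 carry 1
  1+1+1 = 1 carry 1
  1+1+1 = 1 carry 1
  0+1+1 = 0 carry 1
  final carry 1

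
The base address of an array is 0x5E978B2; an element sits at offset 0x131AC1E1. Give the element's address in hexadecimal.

Add column by column in base 16, right to left:
  2+1 = 3
  B+E = 9 carry 1
  8+1+1 = A
  7+C = 3 carry 1
  9+A+1 = 4 carry 1
  E+1+1 = 0 carry 1
  5+3+1 = 9
  0+1 = 1

0x19043A93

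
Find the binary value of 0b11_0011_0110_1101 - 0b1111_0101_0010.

0b10010000011011

Subtract column by column in base 2:
  1-0 → 1
  0-1 → 1 (borrow)
  1-0-1 → 0
  1-0 → 1
  0-1 → 1 (borrow)
  1-0-1 → 0
  1-1 → 0
  0-0 → 0
  1-1 → 0
  1-1 → 0
  0-1 → 1 (borrow)
  0-1-1 → 0 (borrow)
  1-0-1 → 0
  1-0 → 1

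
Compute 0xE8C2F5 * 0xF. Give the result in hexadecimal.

0xDA36C5B

Multiply each base-16 digit by 15, carrying:
  5×15 = 75 → write B carry 4
  F×15+4 = 229 → write 5 carry 14
  2×15+14 = 44 → write C carry 2
  C×15+2 = 182 → write 6 carry 11
  8×15+11 = 131 → write 3 carry 8
  E×15+8 = 218 → write A carry 13
  remaining carry: D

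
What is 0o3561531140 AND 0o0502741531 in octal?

0o0500501100

AND each oct digit independently (no carries):
  3&0=0, 5&5=5, 6&0=0, 1&2=0, 5&7=5, 3&4=0, 1&1=1, 1&5=1, 4&3=0, 0&1=0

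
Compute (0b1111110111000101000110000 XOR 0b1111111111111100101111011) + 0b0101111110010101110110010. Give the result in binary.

0b110000111001111011111101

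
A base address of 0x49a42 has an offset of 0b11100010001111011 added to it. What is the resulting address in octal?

0x49a42 = 0o1115102 in octal.
0b11100010001111011 = 0o342173 in octal.
Add column by column in base 8, right to left:
  2+3 = 5
  0+7 = 7
  1+1 = 2
  5+2 = 7
  1+4 = 5
  1+3 = 4
  1+0 = 1

0o1457275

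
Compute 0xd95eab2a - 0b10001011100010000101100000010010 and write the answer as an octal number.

0o11565451430

0xd95eab2a = 0o33127525452 in octal.
0b10001011100010000101100000010010 = 0o21342054022 in octal.
Subtract column by column in base 8:
  2-2 → 0
  5-2 → 3
  4-0 → 4
  5-4 → 1
  2-5 → 5 (borrow)
  5-0-1 → 4
  7-2 → 5
  2-4 → 6 (borrow)
  1-3-1 → 5 (borrow)
  3-1-1 → 1
  3-2 → 1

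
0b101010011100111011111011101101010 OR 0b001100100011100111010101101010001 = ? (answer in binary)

0b101110111111111111111111101111011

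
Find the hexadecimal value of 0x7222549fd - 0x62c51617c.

0xf5d3e881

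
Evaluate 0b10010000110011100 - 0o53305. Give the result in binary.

0o53305 = 0b101011011000101 in binary.
Subtract column by column in base 2:
  0-1 → 1 (borrow)
  0-0-1 → 1 (borrow)
  1-1-1 → 1 (borrow)
  1-0-1 → 0
  1-0 → 1
  0-0 → 0
  0-1 → 1 (borrow)
  1-1-1 → 1 (borrow)
  1-0-1 → 0
  0-1 → 1 (borrow)
  0-1-1 → 0 (borrow)
  0-0-1 → 1 (borrow)
  0-1-1 → 0 (borrow)
  1-0-1 → 0
  0-1 → 1 (borrow)
  0-0-1 → 1 (borrow)
  1-0-1 → 0

0b1100101011010111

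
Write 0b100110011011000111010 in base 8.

0o4633072

Group the bits in threes: 100 110 011 011 000 111 010 → 4633072.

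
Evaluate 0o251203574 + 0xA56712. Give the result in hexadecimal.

0x34A6E8E

0o251203574 = 0x2A5077C in hexadecimal.
Add column by column in base 16, right to left:
  C+2 = E
  7+1 = 8
  7+7 = E
  0+6 = 6
  5+5 = A
  A+A = 4 carry 1
  2+0+1 = 3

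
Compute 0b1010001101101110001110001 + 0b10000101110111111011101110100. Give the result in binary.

0b10010000000101101001111100101

Add column by column in base 2, right to left:
  1+0 = 1
  0+0 = 0
  0+1 = 1
  0+0 = 0
  1+1 = 0 carry 1
  1+1+1 = 1 carry 1
  1+1+1 = 1 carry 1
  0+0+1 = 1
  0+1 = 1
  0+1 = 1
  1+1 = 0 carry 1
  1+0+1 = 0 carry 1
  1+1+1 = 1 carry 1
  0+1+1 = 0 carry 1
  1+1+1 = 1 carry 1
  1+1+1 = 1 carry 1
  0+1+1 = 0 carry 1
  1+1+1 = 1 carry 1
  1+0+1 = 0 carry 1
  0+1+1 = 0 carry 1
  0+1+1 = 0 carry 1
  0+1+1 = 0 carry 1
  1+0+1 = 0 carry 1
  0+1+1 = 0 carry 1
  1+0+1 = 0 carry 1
  0+0+1 = 1
  0+0 = 0
  0+0 = 0
  0+1 = 1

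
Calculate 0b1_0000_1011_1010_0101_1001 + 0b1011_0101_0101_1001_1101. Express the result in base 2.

0b111000000111111110110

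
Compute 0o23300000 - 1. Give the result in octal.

0o23277777

The trailing 5 digits are 0, so subtracting 1 borrows through: they become 7 and the next digit up decrements.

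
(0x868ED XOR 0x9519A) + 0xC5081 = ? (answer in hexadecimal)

First 0x868ED XOR 0x9519A = 0x13977.
Add column by column in base 16, right to left:
  7+1 = 8
  7+8 = F
  9+0 = 9
  3+5 = 8
  1+C = D

0xD89F8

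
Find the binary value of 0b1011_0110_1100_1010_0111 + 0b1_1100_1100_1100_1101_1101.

Add column by column in base 2, right to left:
  1+1 = 0 carry 1
  1+0+1 = 0 carry 1
  1+1+1 = 1 carry 1
  0+1+1 = 0 carry 1
  0+1+1 = 0 carry 1
  1+0+1 = 0 carry 1
  0+1+1 = 0 carry 1
  1+1+1 = 1 carry 1
  0+0+1 = 1
  0+0 = 0
  1+1 = 0 carry 1
  1+1+1 = 1 carry 1
  0+0+1 = 1
  1+0 = 1
  1+1 = 0 carry 1
  0+1+1 = 0 carry 1
  1+0+1 = 0 carry 1
  1+0+1 = 0 carry 1
  0+1+1 = 0 carry 1
  1+1+1 = 1 carry 1
  0+1+1 = 0 carry 1
  final carry 1

0b1010000011100110000100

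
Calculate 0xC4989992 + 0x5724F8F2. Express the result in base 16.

0x11BBD9284

Add column by column in base 16, right to left:
  2+2 = 4
  9+F = 8 carry 1
  9+8+1 = 2 carry 1
  9+F+1 = 9 carry 1
  8+4+1 = D
  9+2 = B
  4+7 = B
  C+5 = 1 carry 1
  final carry 1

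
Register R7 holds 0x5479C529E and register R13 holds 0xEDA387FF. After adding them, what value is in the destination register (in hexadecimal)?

0x6353FDA9D

Add column by column in base 16, right to left:
  E+F = D carry 1
  9+F+1 = 9 carry 1
  2+7+1 = A
  5+8 = D
  C+3 = F
  9+A = 3 carry 1
  7+D+1 = 5 carry 1
  4+E+1 = 3 carry 1
  5+0+1 = 6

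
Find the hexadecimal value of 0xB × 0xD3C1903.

0x91951321

Multiply each base-16 digit by 11, carrying:
  3×11 = 33 → write 1 carry 2
  0×11+2 = 2 → write 2
  9×11 = 99 → write 3 carry 6
  1×11+6 = 17 → write 1 carry 1
  C×11+1 = 133 → write 5 carry 8
  3×11+8 = 41 → write 9 carry 2
  D×11+2 = 145 → write 1 carry 9
  remaining carry: 9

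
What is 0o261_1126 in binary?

Each octal digit is 3 bits: 2=010 6=110 1=001 1=001 1=001 2=010 6=110.

0b10110001001001010110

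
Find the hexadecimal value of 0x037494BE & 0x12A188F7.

0x022080B6

AND each hex digit independently (no carries):
  0&1=0, 3&2=2, 7&A=2, 4&1=0, 9&8=8, 4&8=0, B&F=B, E&7=6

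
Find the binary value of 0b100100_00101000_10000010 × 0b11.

0b11011000111100110000110

Multiply each base-2 digit by 3, carrying:
  0×3 = 0 → write 0
  1×3 = 3 → write 1 carry 1
  0×3+1 = 1 → write 1
  0×3 = 0 → write 0
  0×3 = 0 → write 0
  0×3 = 0 → write 0
  0×3 = 0 → write 0
  1×3 = 3 → write 1 carry 1
  0×3+1 = 1 → write 1
  0×3 = 0 → write 0
  0×3 = 0 → write 0
  1×3 = 3 → write 1 carry 1
  0×3+1 = 1 → write 1
  1×3 = 3 → write 1 carry 1
  0×3+1 = 1 → write 1
  0×3 = 0 → write 0
  0×3 = 0 → write 0
  0×3 = 0 → write 0
  1×3 = 3 → write 1 carry 1
  0×3+1 = 1 → write 1
  0×3 = 0 → write 0
  1×3 = 3 → write 1 carry 1
  remaining carry: 1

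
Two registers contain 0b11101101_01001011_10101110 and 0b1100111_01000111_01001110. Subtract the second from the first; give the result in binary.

0b100001100000010001100000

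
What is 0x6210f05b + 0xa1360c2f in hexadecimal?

Add column by column in base 16, right to left:
  b+f = a carry 1
  5+2+1 = 8
  0+c = c
  f+0 = f
  0+6 = 6
  1+3 = 4
  2+1 = 3
  6+a = 0 carry 1
  final carry 1

0x10346fc8a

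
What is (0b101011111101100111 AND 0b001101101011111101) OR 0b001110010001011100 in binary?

0b1111111001111101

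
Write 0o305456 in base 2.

0b11000101100101110

Each octal digit is 3 bits: 3=011 0=000 5=101 4=100 5=101 6=110.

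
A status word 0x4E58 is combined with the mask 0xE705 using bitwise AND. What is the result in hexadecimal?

AND each hex digit independently (no carries):
  4&E=4, E&7=6, 5&0=0, 8&5=0

0x4600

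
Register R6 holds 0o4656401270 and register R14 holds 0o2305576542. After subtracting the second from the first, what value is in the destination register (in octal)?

Subtract column by column in base 8:
  0-2 → 6 (borrow)
  7-4-1 → 2
  2-5 → 5 (borrow)
  1-6-1 → 2 (borrow)
  0-7-1 → 0 (borrow)
  4-5-1 → 6 (borrow)
  6-5-1 → 0
  5-0 → 5
  6-3 → 3
  4-2 → 2

0o2350602526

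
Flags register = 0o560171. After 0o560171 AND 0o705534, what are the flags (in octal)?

0o500130

AND each oct digit independently (no carries):
  5&7=5, 6&0=0, 0&5=0, 1&5=1, 7&3=3, 1&4=0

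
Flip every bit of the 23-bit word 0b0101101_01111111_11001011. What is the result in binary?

0b10100101000000000110100

Invert each bit: 01011010111111111001011 → 10100101000000000110100.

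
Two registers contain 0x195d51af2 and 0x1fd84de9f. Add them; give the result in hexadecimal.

0x39359f991

Add column by column in base 16, right to left:
  2+f = 1 carry 1
  f+9+1 = 9 carry 1
  a+e+1 = 9 carry 1
  1+d+1 = f
  5+4 = 9
  d+8 = 5 carry 1
  5+d+1 = 3 carry 1
  9+f+1 = 9 carry 1
  1+1+1 = 3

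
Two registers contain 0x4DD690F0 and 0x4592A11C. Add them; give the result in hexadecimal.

Add column by column in base 16, right to left:
  0+C = C
  F+1 = 0 carry 1
  0+1+1 = 2
  9+A = 3 carry 1
  6+2+1 = 9
  D+9 = 6 carry 1
  D+5+1 = 3 carry 1
  4+4+1 = 9

0x9369320C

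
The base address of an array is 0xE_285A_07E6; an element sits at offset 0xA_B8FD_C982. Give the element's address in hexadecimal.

Add column by column in base 16, right to left:
  6+2 = 8
  E+8 = 6 carry 1
  7+9+1 = 1 carry 1
  0+C+1 = D
  A+D = 7 carry 1
  5+F+1 = 5 carry 1
  8+8+1 = 1 carry 1
  2+B+1 = E
  E+A = 8 carry 1
  final carry 1

0x18E157D168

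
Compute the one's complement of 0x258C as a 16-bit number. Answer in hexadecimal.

Each hex digit d becomes F−d:
  2→D, 5→A, 8→7, C→3

0xDA73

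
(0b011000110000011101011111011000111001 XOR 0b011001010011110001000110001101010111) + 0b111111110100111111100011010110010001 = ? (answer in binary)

0b1000001011000101011111100101011111111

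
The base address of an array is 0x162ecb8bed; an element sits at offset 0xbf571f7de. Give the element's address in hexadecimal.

0x22243d83cb

Add column by column in base 16, right to left:
  d+e = b carry 1
  e+d+1 = c carry 1
  b+7+1 = 3 carry 1
  8+f+1 = 8 carry 1
  b+1+1 = d
  c+7 = 3 carry 1
  e+5+1 = 4 carry 1
  2+f+1 = 2 carry 1
  6+b+1 = 2 carry 1
  1+0+1 = 2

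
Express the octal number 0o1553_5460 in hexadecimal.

0x36BB30

Each octal digit is 3 bits: 1=001 5=101 5=101 3=011 5=101 4=100 6=110 0=000.
Group the bits into nibbles: 0011 0110 1011 1011 0011 0000 → 36BB30.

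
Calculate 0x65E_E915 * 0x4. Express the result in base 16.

Multiply each base-16 digit by 4, carrying:
  5×4 = 20 → write 4 carry 1
  1×4+1 = 5 → write 5
  9×4 = 36 → write 4 carry 2
  E×4+2 = 58 → write A carry 3
  E×4+3 = 59 → write B carry 3
  5×4+3 = 23 → write 7 carry 1
  6×4+1 = 25 → write 9 carry 1
  remaining carry: 1

0x197BA454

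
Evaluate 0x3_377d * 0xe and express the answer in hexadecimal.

Multiply each base-16 digit by 14, carrying:
  d×14 = 182 → write 6 carry 11
  7×14+11 = 109 → write d carry 6
  7×14+6 = 104 → write 8 carry 6
  3×14+6 = 48 → write 0 carry 3
  3×14+3 = 45 → write d carry 2
  remaining carry: 2

0x2d08d6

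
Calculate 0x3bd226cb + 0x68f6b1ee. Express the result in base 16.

0xa4c8d8b9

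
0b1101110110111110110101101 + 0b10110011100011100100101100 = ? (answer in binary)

Add column by column in base 2, right to left:
  1+0 = 1
  0+0 = 0
  1+1 = 0 carry 1
  1+1+1 = 1 carry 1
  0+0+1 = 1
  1+1 = 0 carry 1
  0+0+1 = 1
  1+0 = 1
  1+1 = 0 carry 1
  0+0+1 = 1
  1+0 = 1
  1+1 = 0 carry 1
  1+1+1 = 1 carry 1
  1+1+1 = 1 carry 1
  1+0+1 = 0 carry 1
  0+0+1 = 1
  1+0 = 1
  1+1 = 0 carry 1
  0+1+1 = 0 carry 1
  1+1+1 = 1 carry 1
  1+0+1 = 0 carry 1
  1+0+1 = 0 carry 1
  0+1+1 = 0 carry 1
  1+1+1 = 1 carry 1
  1+0+1 = 0 carry 1
  0+1+1 = 0 carry 1
  final carry 1

0b100100010011011011011011001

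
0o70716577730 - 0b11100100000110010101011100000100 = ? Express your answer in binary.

0o70716577730 = 0b111000111001110101111111111011000 in binary.
Subtract column by column in base 2:
  0-0 → 0
  0-0 → 0
  0-1 → 1 (borrow)
  1-0-1 → 0
  1-0 → 1
  0-0 → 0
  1-0 → 1
  1-0 → 1
  1-1 → 0
  1-1 → 0
  1-1 → 0
  1-0 → 1
  1-1 → 0
  1-0 → 1
  1-1 → 0
  1-0 → 1
  0-1 → 1 (borrow)
  1-0-1 → 0
  0-0 → 0
  1-1 → 0
  1-1 → 0
  1-0 → 1
  0-0 → 0
  0-0 → 0
  1-0 → 1
  1-0 → 1
  1-1 → 0
  0-0 → 0
  0-0 → 0
  0-1 → 1 (borrow)
  1-1-1 → 1 (borrow)
  1-1-1 → 1 (borrow)
  1-0-1 → 0

0b11100011001000011010100011010100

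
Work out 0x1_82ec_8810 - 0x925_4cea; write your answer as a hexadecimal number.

Subtract column by column in base 16:
  0-a → 6 (borrow)
  1-e-1 → 2 (borrow)
  8-c-1 → b (borrow)
  8-4-1 → 3
  c-5 → 7
  e-2 → c
  2-9 → 9 (borrow)
  8-0-1 → 7
  1-0 → 1

0x179c73b26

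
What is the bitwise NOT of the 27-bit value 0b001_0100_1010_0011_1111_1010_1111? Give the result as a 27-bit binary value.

0b110101101011100000001010000

Invert each bit: 001010010100011111110101111 → 110101101011100000001010000.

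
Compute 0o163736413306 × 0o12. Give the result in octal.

Multiply each base-8 digit by 10, carrying:
  6×10 = 60 → write 4 carry 7
  0×10+7 = 7 → write 7
  3×10 = 30 → write 6 carry 3
  3×10+3 = 33 → write 1 carry 4
  1×10+4 = 14 → write 6 carry 1
  4×10+1 = 41 → write 1 carry 5
  6×10+5 = 65 → write 1 carry 8
  3×10+8 = 38 → write 6 carry 4
  7×10+4 = 74 → write 2 carry 9
  3×10+9 = 39 → write 7 carry 4
  6×10+4 = 64 → write 0 carry 8
  1×10+8 = 18 → write 2 carry 2
  remaining carry: 2

0o2207261161674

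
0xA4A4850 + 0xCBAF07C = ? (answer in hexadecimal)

Add column by column in base 16, right to left:
  0+C = C
  5+7 = C
  8+0 = 8
  4+F = 3 carry 1
  A+A+1 = 5 carry 1
  4+B+1 = 0 carry 1
  A+C+1 = 7 carry 1
  final carry 1

0x170538CC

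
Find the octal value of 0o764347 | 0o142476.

0o766777

OR each oct digit independently (no carries):
  7|1=7, 6|4=6, 4|2=6, 3|4=7, 4|7=7, 7|6=7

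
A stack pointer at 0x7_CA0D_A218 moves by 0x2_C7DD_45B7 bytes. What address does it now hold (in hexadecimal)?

Add column by column in base 16, right to left:
  8+7 = F
  1+B = C
  2+5 = 7
  A+4 = E
  D+D = A carry 1
  0+D+1 = E
  A+7 = 1 carry 1
  C+C+1 = 9 carry 1
  7+2+1 = A

0xA91EAE7CF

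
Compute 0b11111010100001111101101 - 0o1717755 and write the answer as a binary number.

0b11101011010010000000000

0o1717755 = 0b1111001111111101101 in binary.
Subtract column by column in base 2:
  1-1 → 0
  0-0 → 0
  1-1 → 0
  1-1 → 0
  0-0 → 0
  1-1 → 0
  1-1 → 0
  1-1 → 0
  1-1 → 0
  1-1 → 0
  0-1 → 1 (borrow)
  0-1-1 → 0 (borrow)
  0-1-1 → 0 (borrow)
  0-0-1 → 1 (borrow)
  1-0-1 → 0
  0-1 → 1 (borrow)
  1-1-1 → 1 (borrow)
  0-1-1 → 0 (borrow)
  1-1-1 → 1 (borrow)
  1-0-1 → 0
  1-0 → 1
  1-0 → 1
  1-0 → 1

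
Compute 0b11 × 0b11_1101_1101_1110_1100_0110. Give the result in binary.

0b101110011001110001010010

Multiply each base-2 digit by 3, carrying:
  0×3 = 0 → write 0
  1×3 = 3 → write 1 carry 1
  1×3+1 = 4 → write 0 carry 2
  0×3+2 = 2 → write 0 carry 1
  0×3+1 = 1 → write 1
  0×3 = 0 → write 0
  1×3 = 3 → write 1 carry 1
  1×3+1 = 4 → write 0 carry 2
  0×3+2 = 2 → write 0 carry 1
  1×3+1 = 4 → write 0 carry 2
  1×3+2 = 5 → write 1 carry 2
  1×3+2 = 5 → write 1 carry 2
  1×3+2 = 5 → write 1 carry 2
  0×3+2 = 2 → write 0 carry 1
  1×3+1 = 4 → write 0 carry 2
  1×3+2 = 5 → write 1 carry 2
  1×3+2 = 5 → write 1 carry 2
  0×3+2 = 2 → write 0 carry 1
  1×3+1 = 4 → write 0 carry 2
  1×3+2 = 5 → write 1 carry 2
  1×3+2 = 5 → write 1 carry 2
  1×3+2 = 5 → write 1 carry 2
  remaining carry: 10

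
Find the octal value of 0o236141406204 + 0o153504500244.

0o411646106450

Add column by column in base 8, right to left:
  4+4 = 0 carry 1
  0+4+1 = 5
  2+2 = 4
  6+0 = 6
  0+0 = 0
  4+5 = 1 carry 1
  1+4+1 = 6
  4+0 = 4
  1+5 = 6
  6+3 = 1 carry 1
  3+5+1 = 1 carry 1
  2+1+1 = 4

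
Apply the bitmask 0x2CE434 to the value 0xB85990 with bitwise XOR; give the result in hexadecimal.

0x94BDA4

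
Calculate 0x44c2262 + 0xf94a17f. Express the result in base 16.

Add column by column in base 16, right to left:
  2+f = 1 carry 1
  6+7+1 = e
  2+1 = 3
  2+a = c
  c+4 = 0 carry 1
  4+9+1 = e
  4+f = 3 carry 1
  final carry 1

0x13e0c3e1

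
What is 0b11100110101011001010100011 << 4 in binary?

Left shift by 4: append 4 zero bits.

0b111001101010110010101000110000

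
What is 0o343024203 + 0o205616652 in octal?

Add column by column in base 8, right to left:
  3+2 = 5
  0+5 = 5
  2+6 = 0 carry 1
  4+6+1 = 3 carry 1
  2+1+1 = 4
  0+6 = 6
  3+5 = 0 carry 1
  4+0+1 = 5
  3+2 = 5

0o550643055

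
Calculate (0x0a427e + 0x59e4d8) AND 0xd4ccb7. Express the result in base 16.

0x440416

Add column by column in base 16, right to left:
  e+8 = 6 carry 1
  7+d+1 = 5 carry 1
  2+4+1 = 7
  4+e = 2 carry 1
  a+9+1 = 4 carry 1
  0+5+1 = 6
Sum = 0x642756; now AND with 0xd4ccb7:
  6&d=4, 4&4=4, 2&c=0, 7&c=4, 5&b=1, 6&7=6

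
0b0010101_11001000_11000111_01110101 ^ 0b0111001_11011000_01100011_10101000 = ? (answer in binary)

0b0101100000100001010010011011101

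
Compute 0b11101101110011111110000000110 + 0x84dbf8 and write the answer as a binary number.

0x84dbf8 = 0b100001001101101111111000 in binary.
Add column by column in base 2, right to left:
  0+0 = 0
  1+0 = 1
  1+0 = 1
  0+1 = 1
  0+1 = 1
  0+1 = 1
  0+1 = 1
  0+1 = 1
  0+1 = 1
  0+1 = 1
  1+0 = 1
  1+1 = 0 carry 1
  1+1+1 = 1 carry 1
  1+0+1 = 0 carry 1
  1+1+1 = 1 carry 1
  1+1+1 = 1 carry 1
  1+0+1 = 0 carry 1
  0+0+1 = 1
  0+1 = 1
  1+0 = 1
  1+0 = 1
  1+0 = 1
  0+0 = 0
  1+1 = 0 carry 1
  1+0+1 = 0 carry 1
  0+0+1 = 1
  1+0 = 1
  1+0 = 1
  1+0 = 1

0b11110001111101101011111111110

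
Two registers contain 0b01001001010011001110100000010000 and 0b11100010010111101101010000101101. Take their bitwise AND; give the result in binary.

0b01000000010011001100000000000000

AND bit by bit (1 only where both bits are 1):
  01001001010011001110100000010000
& 11100010010111101101010000101101
= 01000000010011001100000000000000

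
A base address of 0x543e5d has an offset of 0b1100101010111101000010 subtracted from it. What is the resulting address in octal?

0o10307433

0x543e5d = 0o25037135 in octal.
0b1100101010111101000010 = 0o14527502 in octal.
Subtract column by column in base 8:
  5-2 → 3
  3-0 → 3
  1-5 → 4 (borrow)
  7-7-1 → 7 (borrow)
  3-2-1 → 0
  0-5 → 3 (borrow)
  5-4-1 → 0
  2-1 → 1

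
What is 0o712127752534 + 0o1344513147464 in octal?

0o2256643122220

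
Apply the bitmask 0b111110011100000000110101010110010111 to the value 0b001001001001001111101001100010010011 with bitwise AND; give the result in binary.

AND bit by bit (1 only where both bits are 1):
  001001001001001111101001100010010011
& 111110011100000000110101010110010111
= 001000001000000000100001000010010011

0b001000001000000000100001000010010011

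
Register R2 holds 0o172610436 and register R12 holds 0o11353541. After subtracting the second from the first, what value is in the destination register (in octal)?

Subtract column by column in base 8:
  6-1 → 5
  3-4 → 7 (borrow)
  4-5-1 → 6 (borrow)
  0-3-1 → 4 (borrow)
  1-5-1 → 3 (borrow)
  6-3-1 → 2
  2-1 → 1
  7-1 → 6
  1-0 → 1

0o161234675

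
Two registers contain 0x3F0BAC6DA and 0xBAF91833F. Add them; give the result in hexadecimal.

Add column by column in base 16, right to left:
  A+F = 9 carry 1
  D+3+1 = 1 carry 1
  6+3+1 = A
  C+8 = 4 carry 1
  A+1+1 = C
  B+9 = 4 carry 1
  0+F+1 = 0 carry 1
  F+A+1 = A carry 1
  3+B+1 = F

0xFA04C4A19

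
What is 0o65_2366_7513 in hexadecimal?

0x354F6F4B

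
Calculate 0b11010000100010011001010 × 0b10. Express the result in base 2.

Multiply each base-2 digit by 2, carrying:
  0×2 = 0 → write 0
  1×2 = 2 → write 0 carry 1
  0×2+1 = 1 → write 1
  1×2 = 2 → write 0 carry 1
  0×2+1 = 1 → write 1
  0×2 = 0 → write 0
  1×2 = 2 → write 0 carry 1
  1×2+1 = 3 → write 1 carry 1
  0×2+1 = 1 → write 1
  0×2 = 0 → write 0
  1×2 = 2 → write 0 carry 1
  0×2+1 = 1 → write 1
  0×2 = 0 → write 0
  0×2 = 0 → write 0
  1×2 = 2 → write 0 carry 1
  0×2+1 = 1 → write 1
  0×2 = 0 → write 0
  0×2 = 0 → write 0
  0×2 = 0 → write 0
  1×2 = 2 → write 0 carry 1
  0×2+1 = 1 → write 1
  1×2 = 2 → write 0 carry 1
  1×2+1 = 3 → write 1 carry 1
  remaining carry: 1

0b110100001000100110010100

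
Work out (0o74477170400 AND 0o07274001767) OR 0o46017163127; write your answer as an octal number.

0o46077163527

0o74477170400 AND 0o07274001767 = 0o04074000400.
Then OR with 0o46017163127.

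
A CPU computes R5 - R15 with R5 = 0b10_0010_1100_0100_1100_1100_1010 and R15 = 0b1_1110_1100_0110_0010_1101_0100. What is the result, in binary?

Subtract column by column in base 2:
  0-0 → 0
  1-0 → 1
  0-1 → 1 (borrow)
  1-0-1 → 0
  0-1 → 1 (borrow)
  0-0-1 → 1 (borrow)
  1-1-1 → 1 (borrow)
  1-1-1 → 1 (borrow)
  0-0-1 → 1 (borrow)
  0-1-1 → 0 (borrow)
  1-0-1 → 0
  1-0 → 1
  0-0 → 0
  0-1 → 1 (borrow)
  1-1-1 → 1 (borrow)
  0-0-1 → 1 (borrow)
  0-0-1 → 1 (borrow)
  0-0-1 → 1 (borrow)
  1-1-1 → 1 (borrow)
  1-1-1 → 1 (borrow)
  0-0-1 → 1 (borrow)
  1-1-1 → 1 (borrow)
  0-1-1 → 0 (borrow)
  0-1-1 → 0 (borrow)
  0-1-1 → 0 (borrow)
  1-0-1 → 0

0b1111111110100111110110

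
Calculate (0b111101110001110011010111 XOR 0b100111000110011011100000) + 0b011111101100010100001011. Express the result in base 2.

0b111010100011111101000010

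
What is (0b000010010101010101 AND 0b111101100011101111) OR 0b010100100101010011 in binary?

0b10100100101010111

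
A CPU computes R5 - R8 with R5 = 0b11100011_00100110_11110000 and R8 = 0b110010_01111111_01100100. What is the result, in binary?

Subtract column by column in base 2:
  0-0 → 0
  0-0 → 0
  0-1 → 1 (borrow)
  0-0-1 → 1 (borrow)
  1-0-1 → 0
  1-1 → 0
  1-1 → 0
  1-0 → 1
  0-1 → 1 (borrow)
  1-1-1 → 1 (borrow)
  1-1-1 → 1 (borrow)
  0-1-1 → 0 (borrow)
  0-1-1 → 0 (borrow)
  1-1-1 → 1 (borrow)
  0-1-1 → 0 (borrow)
  0-0-1 → 1 (borrow)
  1-0-1 → 0
  1-1 → 0
  0-0 → 0
  0-0 → 0
  0-1 → 1 (borrow)
  1-1-1 → 1 (borrow)
  1-0-1 → 0
  1-0 → 1

0b101100001010011110001100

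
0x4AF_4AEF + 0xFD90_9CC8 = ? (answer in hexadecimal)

0x1023FE7B7

Add column by column in base 16, right to left:
  F+8 = 7 carry 1
  E+C+1 = B carry 1
  A+C+1 = 7 carry 1
  4+9+1 = E
  F+0 = F
  A+9 = 3 carry 1
  4+D+1 = 2 carry 1
  0+F+1 = 0 carry 1
  final carry 1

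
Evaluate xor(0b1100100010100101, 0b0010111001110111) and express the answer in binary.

0b1110011011010010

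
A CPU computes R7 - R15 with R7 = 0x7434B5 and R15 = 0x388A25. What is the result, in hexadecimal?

0x3BAA90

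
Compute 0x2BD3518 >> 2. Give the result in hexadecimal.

0xAF4D46

2 bits is not a whole number of base-16 digits; in binary: 10101111010011010100011000 >> 2 = 101011110100110101000110.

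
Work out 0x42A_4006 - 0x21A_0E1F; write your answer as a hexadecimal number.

0x21031E7

Subtract column by column in base 16:
  6-F → 7 (borrow)
  0-1-1 → E (borrow)
  0-E-1 → 1 (borrow)
  4-0-1 → 3
  A-A → 0
  2-1 → 1
  4-2 → 2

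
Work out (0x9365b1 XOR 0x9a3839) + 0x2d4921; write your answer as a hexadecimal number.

First 0x9365b1 XOR 0x9a3839 = 0x095d88.
Add column by column in base 16, right to left:
  8+1 = 9
  8+2 = a
  d+9 = 6 carry 1
  5+4+1 = a
  9+d = 6 carry 1
  0+2+1 = 3

0x36a6a9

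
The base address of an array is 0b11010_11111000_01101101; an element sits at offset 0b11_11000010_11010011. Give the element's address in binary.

0b111101011101101000000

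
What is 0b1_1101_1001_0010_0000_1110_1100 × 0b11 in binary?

0b101100010110110001011000100

Multiply each base-2 digit by 3, carrying:
  0×3 = 0 → write 0
  0×3 = 0 → write 0
  1×3 = 3 → write 1 carry 1
  1×3+1 = 4 → write 0 carry 2
  0×3+2 = 2 → write 0 carry 1
  1×3+1 = 4 → write 0 carry 2
  1×3+2 = 5 → write 1 carry 2
  1×3+2 = 5 → write 1 carry 2
  0×3+2 = 2 → write 0 carry 1
  0×3+1 = 1 → write 1
  0×3 = 0 → write 0
  0×3 = 0 → write 0
  0×3 = 0 → write 0
  1×3 = 3 → write 1 carry 1
  0×3+1 = 1 → write 1
  0×3 = 0 → write 0
  1×3 = 3 → write 1 carry 1
  0×3+1 = 1 → write 1
  0×3 = 0 → write 0
  1×3 = 3 → write 1 carry 1
  1×3+1 = 4 → write 0 carry 2
  0×3+2 = 2 → write 0 carry 1
  1×3+1 = 4 → write 0 carry 2
  1×3+2 = 5 → write 1 carry 2
  1×3+2 = 5 → write 1 carry 2
  remaining carry: 10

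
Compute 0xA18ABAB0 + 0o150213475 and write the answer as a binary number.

0b10100011001010111101000111101101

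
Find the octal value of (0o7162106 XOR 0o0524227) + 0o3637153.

0o13305474

First 0o7162106 XOR 0o0524227 = 0o7446321.
Add column by column in base 8, right to left:
  1+3 = 4
  2+5 = 7
  3+1 = 4
  6+7 = 5 carry 1
  4+3+1 = 0 carry 1
  4+6+1 = 3 carry 1
  7+3+1 = 3 carry 1
  final carry 1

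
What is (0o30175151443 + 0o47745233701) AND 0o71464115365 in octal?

Add column by column in base 8, right to left:
  3+1 = 4
  4+0 = 4
  4+7 = 3 carry 1
  1+3+1 = 5
  5+3 = 0 carry 1
  1+2+1 = 4
  5+5 = 2 carry 1
  7+4+1 = 4 carry 1
  1+7+1 = 1 carry 1
  0+7+1 = 0 carry 1
  3+4+1 = 0 carry 1
  final carry 1
Sum = 0o100142405344; now AND with 0o71464115365:
  1&0=0, 0&7=0, 0&1=0, 1&4=0, 4&6=4, 2&4=0, 4&1=0, 0&1=0, 5&5=5, 3&3=3, 4&6=4, 4&5=4

0o40005344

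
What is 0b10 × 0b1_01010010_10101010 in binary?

0b101010010101010100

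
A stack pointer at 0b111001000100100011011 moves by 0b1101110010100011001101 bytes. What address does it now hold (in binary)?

0b10100111011000111101000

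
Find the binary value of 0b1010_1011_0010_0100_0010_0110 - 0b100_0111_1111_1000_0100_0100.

0b11000110010101111100010

Subtract column by column in base 2:
  0-0 → 0
  1-0 → 1
  1-1 → 0
  0-0 → 0
  0-0 → 0
  1-0 → 1
  0-1 → 1 (borrow)
  0-0-1 → 1 (borrow)
  0-0-1 → 1 (borrow)
  0-0-1 → 1 (borrow)
  1-0-1 → 0
  0-1 → 1 (borrow)
  0-1-1 → 0 (borrow)
  1-1-1 → 1 (borrow)
  0-1-1 → 0 (borrow)
  0-1-1 → 0 (borrow)
  1-1-1 → 1 (borrow)
  1-1-1 → 1 (borrow)
  0-1-1 → 0 (borrow)
  1-0-1 → 0
  0-0 → 0
  1-0 → 1
  0-1 → 1 (borrow)
  1-0-1 → 0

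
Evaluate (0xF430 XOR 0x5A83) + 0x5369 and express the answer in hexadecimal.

First 0xF430 XOR 0x5A83 = 0xAEB3.
Add column by column in base 16, right to left:
  3+9 = C
  B+6 = 1 carry 1
  E+3+1 = 2 carry 1
  A+5+1 = 0 carry 1
  final carry 1

0x1021C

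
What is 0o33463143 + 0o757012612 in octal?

0o1012475755

Add column by column in base 8, right to left:
  3+2 = 5
  4+1 = 5
  1+6 = 7
  3+2 = 5
  6+1 = 7
  4+0 = 4
  3+7 = 2 carry 1
  3+5+1 = 1 carry 1
  0+7+1 = 0 carry 1
  final carry 1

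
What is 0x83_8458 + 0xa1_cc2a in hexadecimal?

0x1255082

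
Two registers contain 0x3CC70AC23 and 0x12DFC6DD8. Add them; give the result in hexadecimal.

Add column by column in base 16, right to left:
  3+8 = B
  2+D = F
  C+D = 9 carry 1
  A+6+1 = 1 carry 1
  0+C+1 = D
  7+F = 6 carry 1
  C+D+1 = A carry 1
  C+2+1 = F
  3+1 = 4

0x4FA6D19FB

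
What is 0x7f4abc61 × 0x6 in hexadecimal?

Multiply each base-16 digit by 6, carrying:
  1×6 = 6 → write 6
  6×6 = 36 → write 4 carry 2
  c×6+2 = 74 → write a carry 4
  b×6+4 = 70 → write 6 carry 4
  a×6+4 = 64 → write 0 carry 4
  4×6+4 = 28 → write c carry 1
  f×6+1 = 91 → write b carry 5
  7×6+5 = 47 → write f carry 2
  remaining carry: 2

0x2fbc06a46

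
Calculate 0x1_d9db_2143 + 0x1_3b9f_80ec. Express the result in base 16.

0x3157aa22f

Add column by column in base 16, right to left:
  3+c = f
  4+e = 2 carry 1
  1+0+1 = 2
  2+8 = a
  b+f = a carry 1
  d+9+1 = 7 carry 1
  9+b+1 = 5 carry 1
  d+3+1 = 1 carry 1
  1+1+1 = 3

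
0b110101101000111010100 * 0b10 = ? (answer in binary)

Multiply each base-2 digit by 2, carrying:
  0×2 = 0 → write 0
  0×2 = 0 → write 0
  1×2 = 2 → write 0 carry 1
  0×2+1 = 1 → write 1
  1×2 = 2 → write 0 carry 1
  0×2+1 = 1 → write 1
  1×2 = 2 → write 0 carry 1
  1×2+1 = 3 → write 1 carry 1
  1×2+1 = 3 → write 1 carry 1
  0×2+1 = 1 → write 1
  0×2 = 0 → write 0
  0×2 = 0 → write 0
  1×2 = 2 → write 0 carry 1
  0×2+1 = 1 → write 1
  1×2 = 2 → write 0 carry 1
  1×2+1 = 3 → write 1 carry 1
  0×2+1 = 1 → write 1
  1×2 = 2 → write 0 carry 1
  0×2+1 = 1 → write 1
  1×2 = 2 → write 0 carry 1
  1×2+1 = 3 → write 1 carry 1
  remaining carry: 1

0b1101011010001110101000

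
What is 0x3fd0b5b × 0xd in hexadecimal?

Multiply each base-16 digit by 13, carrying:
  b×13 = 143 → write f carry 8
  5×13+8 = 73 → write 9 carry 4
  b×13+4 = 147 → write 3 carry 9
  0×13+9 = 9 → write 9
  d×13 = 169 → write 9 carry 10
  f×13+10 = 205 → write d carry 12
  3×13+12 = 51 → write 3 carry 3
  remaining carry: 3

0x33d9939f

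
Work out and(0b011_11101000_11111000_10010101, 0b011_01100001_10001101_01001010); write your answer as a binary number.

AND bit by bit (1 only where both bits are 1):
  011111010001111100010010101
& 011011000011000110101001010
= 011011000001000100000000000

0b011011000001000100000000000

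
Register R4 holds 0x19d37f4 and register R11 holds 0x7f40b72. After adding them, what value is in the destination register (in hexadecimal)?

0x9914366

Add column by column in base 16, right to left:
  4+2 = 6
  f+7 = 6 carry 1
  7+b+1 = 3 carry 1
  3+0+1 = 4
  d+4 = 1 carry 1
  9+f+1 = 9 carry 1
  1+7+1 = 9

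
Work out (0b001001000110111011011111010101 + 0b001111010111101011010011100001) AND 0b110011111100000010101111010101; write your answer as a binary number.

0b10000011100000010100010010100

Add column by column in base 2, right to left:
  1+1 = 0 carry 1
  0+0+1 = 1
  1+0 = 1
  0+0 = 0
  1+0 = 1
  0+1 = 1
  1+1 = 0 carry 1
  1+1+1 = 1 carry 1
  1+0+1 = 0 carry 1
  1+0+1 = 0 carry 1
  1+1+1 = 1 carry 1
  0+0+1 = 1
  1+1 = 0 carry 1
  1+1+1 = 1 carry 1
  0+0+1 = 1
  1+1 = 0 carry 1
  1+0+1 = 0 carry 1
  1+1+1 = 1 carry 1
  0+1+1 = 0 carry 1
  1+1+1 = 1 carry 1
  1+1+1 = 1 carry 1
  0+0+1 = 1
  0+1 = 1
  0+0 = 0
  1+1 = 0 carry 1
  0+1+1 = 0 carry 1
  0+1+1 = 0 carry 1
  1+1+1 = 1 carry 1
  final carry 1
Sum = 0b11000011110100110110010110110; now AND with 0b110011111100000010101111010101:
  011000011110100110110010110110
& 110011111100000010101111010101
= 010000011100000010100010010100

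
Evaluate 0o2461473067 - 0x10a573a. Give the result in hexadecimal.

0o2461473067 = 0x14c67637 in hexadecimal.
Subtract column by column in base 16:
  7-a → d (borrow)
  3-3-1 → f (borrow)
  6-7-1 → e (borrow)
  7-5-1 → 1
  6-a → c (borrow)
  c-0-1 → b
  4-1 → 3
  1-0 → 1

0x13bc1efd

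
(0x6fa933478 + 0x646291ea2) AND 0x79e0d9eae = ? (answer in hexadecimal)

0x5000c120a

Add column by column in base 16, right to left:
  8+2 = a
  7+a = 1 carry 1
  4+e+1 = 3 carry 1
  3+1+1 = 5
  3+9 = c
  9+2 = b
  a+6 = 0 carry 1
  f+4+1 = 4 carry 1
  6+6+1 = d
Sum = 0xd40bc531a; now AND with 0x79e0d9eae:
  d&7=5, 4&9=0, 0&e=0, b&0=0, c&d=c, 5&9=1, 3&e=2, 1&a=0, a&e=a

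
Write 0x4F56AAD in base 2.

Expand each hex digit to 4 bits: 4=0100 F=1111 5=0101 6=0110 A=1010 A=1010 D=1101.

0b100111101010110101010101101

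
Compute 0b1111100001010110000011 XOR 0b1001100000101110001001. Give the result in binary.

0b0110000001111000001010

XOR bit by bit (1 where the bits differ):
  1111100001010110000011
^ 1001100000101110001001
= 0110000001111000001010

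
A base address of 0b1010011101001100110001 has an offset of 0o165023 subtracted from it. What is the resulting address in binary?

0b1010001110100100011110

0o165023 = 0b1110101000010011 in binary.
Subtract column by column in base 2:
  1-1 → 0
  0-1 → 1 (borrow)
  0-0-1 → 1 (borrow)
  0-0-1 → 1 (borrow)
  1-1-1 → 1 (borrow)
  1-0-1 → 0
  0-0 → 0
  0-0 → 0
  1-0 → 1
  1-1 → 0
  0-0 → 0
  0-1 → 1 (borrow)
  1-0-1 → 0
  0-1 → 1 (borrow)
  1-1-1 → 1 (borrow)
  1-1-1 → 1 (borrow)
  1-0-1 → 0
  0-0 → 0
  0-0 → 0
  1-0 → 1
  0-0 → 0
  1-0 → 1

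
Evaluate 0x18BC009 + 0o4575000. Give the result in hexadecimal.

0x19EBA09

0o4575000 = 0x12FA00 in hexadecimal.
Add column by column in base 16, right to left:
  9+0 = 9
  0+0 = 0
  0+A = A
  C+F = B carry 1
  B+2+1 = E
  8+1 = 9
  1+0 = 1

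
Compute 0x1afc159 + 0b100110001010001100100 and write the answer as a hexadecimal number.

0b100110001010001100100 = 0x131464 in hexadecimal.
Add column by column in base 16, right to left:
  9+4 = d
  5+6 = b
  1+4 = 5
  c+1 = d
  f+3 = 2 carry 1
  a+1+1 = c
  1+0 = 1

0x1c2d5bd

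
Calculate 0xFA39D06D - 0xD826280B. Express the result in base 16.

Subtract column by column in base 16:
  D-B → 2
  6-0 → 6
  0-8 → 8 (borrow)
  D-2-1 → A
  9-6 → 3
  3-2 → 1
  A-8 → 2
  F-D → 2

0x2213A862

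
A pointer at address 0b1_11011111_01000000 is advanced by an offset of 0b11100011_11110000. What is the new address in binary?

0b101100001100110000

Add column by column in base 2, right to left:
  0+0 = 0
  0+0 = 0
  0+0 = 0
  0+0 = 0
  0+1 = 1
  0+1 = 1
  1+1 = 0 carry 1
  0+1+1 = 0 carry 1
  1+1+1 = 1 carry 1
  1+1+1 = 1 carry 1
  1+0+1 = 0 carry 1
  1+0+1 = 0 carry 1
  1+0+1 = 0 carry 1
  0+1+1 = 0 carry 1
  1+1+1 = 1 carry 1
  1+1+1 = 1 carry 1
  1+0+1 = 0 carry 1
  final carry 1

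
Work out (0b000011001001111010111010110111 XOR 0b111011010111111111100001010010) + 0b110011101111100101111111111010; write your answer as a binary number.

First 0b000011001001111010111010110111 XOR 0b111011010111111111100001010010 = 0b111000011110000101011011100101.
Add column by column in base 2, right to left:
  1+0 = 1
  0+1 = 1
  1+0 = 1
  0+1 = 1
  0+1 = 1
  1+1 = 0 carry 1
  1+1+1 = 1 carry 1
  1+1+1 = 1 carry 1
  0+1+1 = 0 carry 1
  1+1+1 = 1 carry 1
  1+1+1 = 1 carry 1
  0+1+1 = 0 carry 1
  1+1+1 = 1 carry 1
  0+0+1 = 1
  1+1 = 0 carry 1
  0+0+1 = 1
  0+0 = 0
  0+1 = 1
  0+1 = 1
  1+1 = 0 carry 1
  1+1+1 = 1 carry 1
  1+1+1 = 1 carry 1
  1+0+1 = 0 carry 1
  0+1+1 = 0 carry 1
  0+1+1 = 0 carry 1
  0+1+1 = 0 carry 1
  0+0+1 = 1
  1+0 = 1
  1+1 = 0 carry 1
  1+1+1 = 1 carry 1
  final carry 1

0b1101100001101101011011011011111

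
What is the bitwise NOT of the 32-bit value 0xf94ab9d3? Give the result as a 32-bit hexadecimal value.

Each hex digit d becomes f−d:
  f→0, 9→6, 4→b, a→5, b→4, 9→6, d→2, 3→c

0x06b5462c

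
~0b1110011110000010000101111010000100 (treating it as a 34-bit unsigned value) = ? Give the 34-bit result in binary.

Invert each bit: 1110011110000010000101111010000100 → 0001100001111101111010000101111011.

0b0001100001111101111010000101111011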